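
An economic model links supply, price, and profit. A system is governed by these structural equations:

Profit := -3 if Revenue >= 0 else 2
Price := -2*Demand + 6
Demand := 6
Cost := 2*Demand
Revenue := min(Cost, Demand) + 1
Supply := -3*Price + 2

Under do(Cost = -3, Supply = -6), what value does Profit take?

The joint intervention fixes Cost = -3, Supply = -6, removing each variable's own equation.
Revenue = min(Cost, Demand) + 1  [with Cost=-3, Demand=6]  = -2
Profit = -3 if Revenue >= 0 else 2  [with Revenue=-2]  = 2

2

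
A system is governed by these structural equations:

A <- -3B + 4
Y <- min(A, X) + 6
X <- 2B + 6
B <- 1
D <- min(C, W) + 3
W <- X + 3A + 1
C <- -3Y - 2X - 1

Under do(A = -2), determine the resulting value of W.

3

The intervention breaks the incoming arrows to A: A <- -3B + 4 no longer applies, and A = -2.
X = 2B + 6  [with B=1]  = 8
W = X + 3A + 1  [with X=8, A=-2]  = 3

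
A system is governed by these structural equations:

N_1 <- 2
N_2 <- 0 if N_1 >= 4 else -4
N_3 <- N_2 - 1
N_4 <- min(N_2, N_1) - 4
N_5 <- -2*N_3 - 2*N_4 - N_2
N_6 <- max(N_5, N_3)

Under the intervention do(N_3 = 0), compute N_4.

The intervention breaks the incoming arrows to N_3: N_3 <- N_2 - 1 no longer applies, and N_3 = 0.
N_4 is not downstream of the intervention, so its value is determined by the original equations.
N_2 = 0 if N_1 >= 4 else -4  [with N_1=2]  = -4
N_4 = min(N_2, N_1) - 4  [with N_2=-4, N_1=2]  = -8

-8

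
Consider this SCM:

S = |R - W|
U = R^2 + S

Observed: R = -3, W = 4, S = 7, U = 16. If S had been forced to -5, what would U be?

The intervention breaks the incoming arrows to S: S = |R - W| no longer applies, and S = -5.
U = R^2 + S  [with R=-3, S=-5]  = 4

4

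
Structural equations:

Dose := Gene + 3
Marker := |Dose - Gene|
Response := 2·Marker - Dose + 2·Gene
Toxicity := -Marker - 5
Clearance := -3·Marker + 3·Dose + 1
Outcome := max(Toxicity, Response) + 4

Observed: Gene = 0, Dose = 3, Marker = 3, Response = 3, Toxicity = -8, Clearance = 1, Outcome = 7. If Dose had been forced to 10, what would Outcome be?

Under do(Dose=10), the mechanism Dose := Gene + 3 is discarded; Dose is fixed at 10.
Marker = |Dose - Gene|  [with Dose=10, Gene=0]  = 10
Response = 2·Marker - Dose + 2·Gene  [with Marker=10, Dose=10, Gene=0]  = 10
Toxicity = -Marker - 5  [with Marker=10]  = -15
Outcome = max(Toxicity, Response) + 4  [with Toxicity=-15, Response=10]  = 14

14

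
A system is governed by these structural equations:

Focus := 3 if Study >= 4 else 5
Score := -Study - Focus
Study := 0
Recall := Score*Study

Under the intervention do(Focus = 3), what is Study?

0

Under do(Focus=3), the mechanism Focus := 3 if Study >= 4 else 5 is discarded; Focus is fixed at 3.
Study is not downstream of the intervention, so its value is determined by the original equations.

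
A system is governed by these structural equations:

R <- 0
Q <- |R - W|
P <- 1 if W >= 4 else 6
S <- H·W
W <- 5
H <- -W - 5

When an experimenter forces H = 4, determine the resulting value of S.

20

Under do(H=4), the mechanism H <- -W - 5 is discarded; H is fixed at 4.
S = H·W  [with H=4, W=5]  = 20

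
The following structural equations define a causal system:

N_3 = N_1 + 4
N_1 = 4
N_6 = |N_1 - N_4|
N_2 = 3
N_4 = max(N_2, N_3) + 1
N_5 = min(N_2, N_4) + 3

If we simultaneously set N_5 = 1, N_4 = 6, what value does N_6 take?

2

Setting N_5 = 1, N_4 = 6 by intervention discards those variables' equations.
N_6 = |N_1 - N_4|  [with N_1=4, N_4=6]  = 2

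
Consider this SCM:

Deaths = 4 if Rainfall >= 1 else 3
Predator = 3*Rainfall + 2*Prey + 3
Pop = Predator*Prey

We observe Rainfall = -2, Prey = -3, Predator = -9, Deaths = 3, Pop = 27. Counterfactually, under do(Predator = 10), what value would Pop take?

-30

do(Predator=10) replaces the equation Predator = 3*Rainfall + 2*Prey + 3 with the constant Predator = 10.
Pop = Predator*Prey  [with Predator=10, Prey=-3]  = -30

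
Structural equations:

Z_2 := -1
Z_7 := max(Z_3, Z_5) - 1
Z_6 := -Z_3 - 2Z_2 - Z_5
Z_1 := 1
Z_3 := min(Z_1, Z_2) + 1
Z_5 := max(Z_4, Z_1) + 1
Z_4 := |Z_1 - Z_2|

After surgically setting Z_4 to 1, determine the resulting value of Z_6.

0

Under do(Z_4=1), the mechanism Z_4 := |Z_1 - Z_2| is discarded; Z_4 is fixed at 1.
Z_3 = min(Z_1, Z_2) + 1  [with Z_1=1, Z_2=-1]  = 0
Z_5 = max(Z_4, Z_1) + 1  [with Z_4=1, Z_1=1]  = 2
Z_6 = -Z_3 - 2Z_2 - Z_5  [with Z_3=0, Z_2=-1, Z_5=2]  = 0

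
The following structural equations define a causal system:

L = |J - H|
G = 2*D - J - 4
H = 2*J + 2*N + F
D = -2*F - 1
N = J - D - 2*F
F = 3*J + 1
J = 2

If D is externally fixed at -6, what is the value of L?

3

The intervention breaks the incoming arrows to D: D = -2*F - 1 no longer applies, and D = -6.
F = 3*J + 1  [with J=2]  = 7
N = J - D - 2*F  [with J=2, D=-6, F=7]  = -6
H = 2*J + 2*N + F  [with J=2, N=-6, F=7]  = -1
L = |J - H|  [with J=2, H=-1]  = 3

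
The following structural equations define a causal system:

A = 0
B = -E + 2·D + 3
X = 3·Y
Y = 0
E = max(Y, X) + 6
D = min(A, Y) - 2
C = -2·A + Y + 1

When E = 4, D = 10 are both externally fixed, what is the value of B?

19

Setting E = 4, D = 10 by intervention discards those variables' equations.
B = -E + 2·D + 3  [with E=4, D=10]  = 19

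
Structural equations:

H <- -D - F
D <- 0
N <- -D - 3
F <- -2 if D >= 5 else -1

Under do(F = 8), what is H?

-8

The intervention breaks the incoming arrows to F: F <- -2 if D >= 5 else -1 no longer applies, and F = 8.
H = -D - F  [with D=0, F=8]  = -8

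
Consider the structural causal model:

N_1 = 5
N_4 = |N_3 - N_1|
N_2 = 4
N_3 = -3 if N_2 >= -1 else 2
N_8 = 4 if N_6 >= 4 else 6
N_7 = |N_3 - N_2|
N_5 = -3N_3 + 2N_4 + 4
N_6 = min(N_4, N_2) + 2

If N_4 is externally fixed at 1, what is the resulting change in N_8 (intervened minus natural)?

2

do(N_4=1) replaces the equation N_4 = |N_3 - N_1| with the constant N_4 = 1.
N_6 = min(N_4, N_2) + 2  [with N_4=1, N_2=4]  = 3
N_8 = 4 if N_6 >= 4 else 6  [with N_6=3]  = 6
Without intervention: N_3 = -3 if N_2 >= -1 else 2  [with N_2=4]  = -3; N_4 = |N_3 - N_1|  [with N_3=-3, N_1=5]  = 8; N_6 = min(N_4, N_2) + 2  [with N_4=8, N_2=4]  = 6; N_8 = 4 if N_6 >= 4 else 6  [with N_6=6]  = 4.
Change = 6 − 4 = 2.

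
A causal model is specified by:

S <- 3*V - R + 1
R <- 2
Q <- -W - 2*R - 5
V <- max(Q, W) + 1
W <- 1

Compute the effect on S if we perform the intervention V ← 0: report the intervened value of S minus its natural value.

-6

Intervening sets V = 0 and removes its equation (V <- max(Q, W) + 1).
S = 3*V - R + 1  [with V=0, R=2]  = -1
Without intervention: Q = -W - 2*R - 5  [with W=1, R=2]  = -10; V = max(Q, W) + 1  [with Q=-10, W=1]  = 2; S = 3*V - R + 1  [with V=2, R=2]  = 5.
Change = -1 − 5 = -6.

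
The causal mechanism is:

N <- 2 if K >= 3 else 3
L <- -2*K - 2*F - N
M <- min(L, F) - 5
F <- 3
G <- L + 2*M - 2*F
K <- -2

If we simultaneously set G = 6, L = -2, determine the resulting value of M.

-7

Setting G = 6, L = -2 by intervention discards those variables' equations.
M = min(L, F) - 5  [with L=-2, F=3]  = -7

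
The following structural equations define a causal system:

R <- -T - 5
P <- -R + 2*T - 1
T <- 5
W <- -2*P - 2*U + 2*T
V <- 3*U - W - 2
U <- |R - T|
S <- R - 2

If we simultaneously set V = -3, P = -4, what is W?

-12

Setting V = -3, P = -4 by intervention discards those variables' equations.
R = -T - 5  [with T=5]  = -10
U = |R - T|  [with R=-10, T=5]  = 15
W = -2*P - 2*U + 2*T  [with P=-4, U=15, T=5]  = -12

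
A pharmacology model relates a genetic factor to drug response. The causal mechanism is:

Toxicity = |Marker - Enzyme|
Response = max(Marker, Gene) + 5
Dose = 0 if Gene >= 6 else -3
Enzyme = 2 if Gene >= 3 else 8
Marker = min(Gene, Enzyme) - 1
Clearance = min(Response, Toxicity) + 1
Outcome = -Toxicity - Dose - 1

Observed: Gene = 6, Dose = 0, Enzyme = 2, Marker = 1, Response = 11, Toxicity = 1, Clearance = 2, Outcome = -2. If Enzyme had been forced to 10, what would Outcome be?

The intervention breaks the incoming arrows to Enzyme: Enzyme = 2 if Gene >= 3 else 8 no longer applies, and Enzyme = 10.
Dose = 0 if Gene >= 6 else -3  [with Gene=6]  = 0
Marker = min(Gene, Enzyme) - 1  [with Gene=6, Enzyme=10]  = 5
Toxicity = |Marker - Enzyme|  [with Marker=5, Enzyme=10]  = 5
Outcome = -Toxicity - Dose - 1  [with Toxicity=5, Dose=0]  = -6

-6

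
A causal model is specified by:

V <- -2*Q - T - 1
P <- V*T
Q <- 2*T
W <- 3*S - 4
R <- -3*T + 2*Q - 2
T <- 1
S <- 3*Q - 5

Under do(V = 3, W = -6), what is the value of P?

3

Setting V = 3, W = -6 by intervention discards those variables' equations.
P = V*T  [with V=3, T=1]  = 3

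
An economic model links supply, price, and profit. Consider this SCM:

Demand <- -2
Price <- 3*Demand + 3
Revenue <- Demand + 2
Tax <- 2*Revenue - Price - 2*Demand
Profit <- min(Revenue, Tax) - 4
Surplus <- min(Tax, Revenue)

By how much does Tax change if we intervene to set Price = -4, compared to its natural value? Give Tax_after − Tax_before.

Under do(Price=-4), the mechanism Price <- 3*Demand + 3 is discarded; Price is fixed at -4.
Revenue = Demand + 2  [with Demand=-2]  = 0
Tax = 2*Revenue - Price - 2*Demand  [with Revenue=0, Price=-4, Demand=-2]  = 8
Without intervention: Price = 3*Demand + 3  [with Demand=-2]  = -3; Revenue = Demand + 2  [with Demand=-2]  = 0; Tax = 2*Revenue - Price - 2*Demand  [with Revenue=0, Price=-3, Demand=-2]  = 7.
Change = 8 − 7 = 1.

1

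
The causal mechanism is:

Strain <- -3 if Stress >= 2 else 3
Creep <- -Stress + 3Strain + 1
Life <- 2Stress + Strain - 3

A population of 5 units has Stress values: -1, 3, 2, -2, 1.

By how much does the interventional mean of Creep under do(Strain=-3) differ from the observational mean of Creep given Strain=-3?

Under do(Strain=-3), Strain's equation is replaced by Strain=-3 for every unit. Per-unit Creep: -7, -11, -10, -6, -9. Mean = -8.6.
E[Creep|Strain=-3] averages over only the 2 units with Strain=-3 (Stress = 3, 2): Creep = -11, -10, mean -10.5.
Difference = -8.6 − (-10.5) = 1.9.

1.9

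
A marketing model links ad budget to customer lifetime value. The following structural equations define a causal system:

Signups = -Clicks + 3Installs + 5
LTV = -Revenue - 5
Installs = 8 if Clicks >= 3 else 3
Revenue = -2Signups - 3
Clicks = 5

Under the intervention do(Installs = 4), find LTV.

do(Installs=4) replaces the equation Installs = 8 if Clicks >= 3 else 3 with the constant Installs = 4.
Signups = -Clicks + 3Installs + 5  [with Clicks=5, Installs=4]  = 12
Revenue = -2Signups - 3  [with Signups=12]  = -27
LTV = -Revenue - 5  [with Revenue=-27]  = 22

22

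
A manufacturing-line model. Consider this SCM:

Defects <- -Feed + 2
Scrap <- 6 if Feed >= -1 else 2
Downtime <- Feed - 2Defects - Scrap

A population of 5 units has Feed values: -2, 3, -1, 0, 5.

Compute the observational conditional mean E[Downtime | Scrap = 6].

Conditioning on Scrap=6 selects the 4 unit(s) with Feed ∈ {3, -1, 0, 5}. Their Downtime values: -1, -13, -10, 5. Mean = -4.75.

-4.75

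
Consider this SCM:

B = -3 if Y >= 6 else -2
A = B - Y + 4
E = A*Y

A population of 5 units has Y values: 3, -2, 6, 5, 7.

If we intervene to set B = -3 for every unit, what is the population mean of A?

do(B=-3) breaks B's dependence on Y. With B=-3 fixed, A across the units is -2, 3, -5, -4, -6, mean -2.8.

-2.8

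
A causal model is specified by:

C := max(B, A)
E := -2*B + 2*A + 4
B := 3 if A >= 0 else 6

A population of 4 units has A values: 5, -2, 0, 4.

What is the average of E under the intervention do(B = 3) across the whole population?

do(B=3) breaks B's dependence on A. With B=3 fixed, E across the units is 8, -6, -2, 6, mean 1.5.

1.5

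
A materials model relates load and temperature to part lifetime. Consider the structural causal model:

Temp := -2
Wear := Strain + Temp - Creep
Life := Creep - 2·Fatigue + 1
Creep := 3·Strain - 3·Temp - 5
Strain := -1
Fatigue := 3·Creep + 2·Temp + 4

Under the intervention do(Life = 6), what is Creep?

do(Life=6) replaces the equation Life := Creep - 2·Fatigue + 1 with the constant Life = 6.
Creep is not downstream of the intervention, so its value is determined by the original equations.
Creep = 3·Strain - 3·Temp - 5  [with Strain=-1, Temp=-2]  = -2

-2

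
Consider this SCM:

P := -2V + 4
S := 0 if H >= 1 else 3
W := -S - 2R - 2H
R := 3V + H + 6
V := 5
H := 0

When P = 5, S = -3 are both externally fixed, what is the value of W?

-39

Setting P = 5, S = -3 by intervention discards those variables' equations.
R = 3V + H + 6  [with V=5, H=0]  = 21
W = -S - 2R - 2H  [with S=-3, R=21, H=0]  = -39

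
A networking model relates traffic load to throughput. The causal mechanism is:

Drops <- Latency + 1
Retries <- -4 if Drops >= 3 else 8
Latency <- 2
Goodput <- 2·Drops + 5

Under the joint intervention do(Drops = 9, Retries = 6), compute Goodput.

23

Setting Drops = 9, Retries = 6 by intervention discards those variables' equations.
Goodput = 2·Drops + 5  [with Drops=9]  = 23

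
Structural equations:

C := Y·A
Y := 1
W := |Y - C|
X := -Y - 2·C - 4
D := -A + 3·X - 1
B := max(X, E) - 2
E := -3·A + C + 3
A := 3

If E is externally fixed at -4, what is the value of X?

-11

The intervention breaks the incoming arrows to E: E := -3·A + C + 3 no longer applies, and E = -4.
Since X is not a descendant of the intervened variable, it is unaffected.
C = Y·A  [with Y=1, A=3]  = 3
X = -Y - 2·C - 4  [with Y=1, C=3]  = -11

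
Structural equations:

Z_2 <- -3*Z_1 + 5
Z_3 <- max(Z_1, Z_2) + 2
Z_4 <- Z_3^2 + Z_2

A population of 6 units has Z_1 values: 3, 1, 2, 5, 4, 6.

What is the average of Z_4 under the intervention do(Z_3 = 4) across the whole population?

do(Z_3=4) breaks Z_3's dependence on Z_1. With Z_3=4 fixed, Z_4 across the units is 12, 18, 15, 6, 9, 3, mean 10.5.

10.5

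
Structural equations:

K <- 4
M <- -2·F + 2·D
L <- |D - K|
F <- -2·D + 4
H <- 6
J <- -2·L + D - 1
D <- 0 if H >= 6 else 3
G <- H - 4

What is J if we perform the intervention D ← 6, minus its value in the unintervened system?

The intervention breaks the incoming arrows to D: D <- 0 if H >= 6 else 3 no longer applies, and D = 6.
L = |D - K|  [with D=6, K=4]  = 2
J = -2·L + D - 1  [with L=2, D=6]  = 1
Without intervention: D = 0 if H >= 6 else 3  [with H=6]  = 0; L = |D - K|  [with D=0, K=4]  = 4; J = -2·L + D - 1  [with L=4, D=0]  = -9.
Change = 1 − (-9) = 10.

10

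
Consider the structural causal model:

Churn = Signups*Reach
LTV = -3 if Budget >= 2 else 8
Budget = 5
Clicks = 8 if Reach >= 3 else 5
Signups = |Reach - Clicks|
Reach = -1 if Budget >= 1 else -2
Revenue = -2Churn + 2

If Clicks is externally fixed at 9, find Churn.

do(Clicks=9) replaces the equation Clicks = 8 if Reach >= 3 else 5 with the constant Clicks = 9.
Reach = -1 if Budget >= 1 else -2  [with Budget=5]  = -1
Signups = |Reach - Clicks|  [with Reach=-1, Clicks=9]  = 10
Churn = Signups*Reach  [with Signups=10, Reach=-1]  = -10

-10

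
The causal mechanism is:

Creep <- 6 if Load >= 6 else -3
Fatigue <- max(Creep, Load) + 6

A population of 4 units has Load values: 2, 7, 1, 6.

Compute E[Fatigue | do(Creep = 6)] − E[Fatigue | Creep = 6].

The intervention sets Creep=6 in all 4 units regardless of Load. Recomputing Fatigue per unit gives 12, 13, 12, 12; average 12.25.
Conditioning on Creep=6 selects the 2 unit(s) with Load ∈ {7, 6}. Their Fatigue values: 13, 12. Mean = 12.5.
Difference = 12.25 − 12.5 = -0.25.

-0.25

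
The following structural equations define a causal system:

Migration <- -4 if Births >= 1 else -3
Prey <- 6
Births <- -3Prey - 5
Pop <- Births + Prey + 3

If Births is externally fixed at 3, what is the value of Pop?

12

Under do(Births=3), the mechanism Births <- -3Prey - 5 is discarded; Births is fixed at 3.
Pop = Births + Prey + 3  [with Births=3, Prey=6]  = 12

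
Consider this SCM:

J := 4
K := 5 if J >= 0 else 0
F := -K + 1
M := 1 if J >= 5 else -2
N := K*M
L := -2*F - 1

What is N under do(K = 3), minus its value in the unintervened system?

4

do(K=3) replaces the equation K := 5 if J >= 0 else 0 with the constant K = 3.
M = 1 if J >= 5 else -2  [with J=4]  = -2
N = K*M  [with K=3, M=-2]  = -6
Without intervention: K = 5 if J >= 0 else 0  [with J=4]  = 5; M = 1 if J >= 5 else -2  [with J=4]  = -2; N = K*M  [with K=5, M=-2]  = -10.
Change = -6 − (-10) = 4.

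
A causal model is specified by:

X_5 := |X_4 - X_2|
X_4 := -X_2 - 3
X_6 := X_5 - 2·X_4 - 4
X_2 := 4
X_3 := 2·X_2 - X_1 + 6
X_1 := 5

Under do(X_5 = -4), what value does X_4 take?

-7

The intervention breaks the incoming arrows to X_5: X_5 := |X_4 - X_2| no longer applies, and X_5 = -4.
Since X_4 is not a descendant of the intervened variable, it is unaffected.
X_4 = -X_2 - 3  [with X_2=4]  = -7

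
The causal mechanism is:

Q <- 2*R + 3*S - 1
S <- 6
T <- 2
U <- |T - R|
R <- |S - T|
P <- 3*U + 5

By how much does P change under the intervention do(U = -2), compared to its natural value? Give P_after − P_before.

-12

Under do(U=-2), the mechanism U <- |T - R| is discarded; U is fixed at -2.
P = 3*U + 5  [with U=-2]  = -1
Without intervention: R = |S - T|  [with S=6, T=2]  = 4; U = |T - R|  [with T=2, R=4]  = 2; P = 3*U + 5  [with U=2]  = 11.
Change = -1 − 11 = -12.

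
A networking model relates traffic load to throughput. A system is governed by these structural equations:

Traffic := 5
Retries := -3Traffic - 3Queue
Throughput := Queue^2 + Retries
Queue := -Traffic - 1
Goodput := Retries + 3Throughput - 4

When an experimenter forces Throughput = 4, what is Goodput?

11

Intervening sets Throughput = 4 and removes its equation (Throughput := Queue^2 + Retries).
Queue = -Traffic - 1  [with Traffic=5]  = -6
Retries = -3Traffic - 3Queue  [with Traffic=5, Queue=-6]  = 3
Goodput = Retries + 3Throughput - 4  [with Retries=3, Throughput=4]  = 11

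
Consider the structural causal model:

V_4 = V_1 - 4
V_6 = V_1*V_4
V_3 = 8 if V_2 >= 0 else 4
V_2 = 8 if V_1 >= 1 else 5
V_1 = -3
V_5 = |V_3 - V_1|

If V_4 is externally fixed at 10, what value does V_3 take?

8

Under do(V_4=10), the mechanism V_4 = V_1 - 4 is discarded; V_4 is fixed at 10.
Since V_3 is not a descendant of the intervened variable, it is unaffected.
V_2 = 8 if V_1 >= 1 else 5  [with V_1=-3]  = 5
V_3 = 8 if V_2 >= 0 else 4  [with V_2=5]  = 8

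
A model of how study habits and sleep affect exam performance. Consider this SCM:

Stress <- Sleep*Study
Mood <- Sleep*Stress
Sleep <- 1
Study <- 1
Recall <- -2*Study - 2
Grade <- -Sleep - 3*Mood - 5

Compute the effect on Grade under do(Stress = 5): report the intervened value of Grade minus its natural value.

-12

The intervention breaks the incoming arrows to Stress: Stress <- Sleep*Study no longer applies, and Stress = 5.
Mood = Sleep*Stress  [with Sleep=1, Stress=5]  = 5
Grade = -Sleep - 3*Mood - 5  [with Sleep=1, Mood=5]  = -21
Without intervention: Stress = Sleep*Study  [with Sleep=1, Study=1]  = 1; Mood = Sleep*Stress  [with Sleep=1, Stress=1]  = 1; Grade = -Sleep - 3*Mood - 5  [with Sleep=1, Mood=1]  = -9.
Change = -21 − (-9) = -12.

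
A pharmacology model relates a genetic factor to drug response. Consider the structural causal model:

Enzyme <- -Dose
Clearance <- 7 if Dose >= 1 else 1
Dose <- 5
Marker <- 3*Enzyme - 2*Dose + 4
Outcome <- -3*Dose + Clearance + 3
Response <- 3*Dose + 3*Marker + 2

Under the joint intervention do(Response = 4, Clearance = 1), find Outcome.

-11

The joint intervention fixes Response = 4, Clearance = 1, removing each variable's own equation.
Outcome = -3*Dose + Clearance + 3  [with Dose=5, Clearance=1]  = -11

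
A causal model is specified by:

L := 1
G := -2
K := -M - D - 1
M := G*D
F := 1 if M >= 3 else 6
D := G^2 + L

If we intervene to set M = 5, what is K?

Under do(M=5), the mechanism M := G*D is discarded; M is fixed at 5.
D = G^2 + L  [with G=-2, L=1]  = 5
K = -M - D - 1  [with M=5, D=5]  = -11

-11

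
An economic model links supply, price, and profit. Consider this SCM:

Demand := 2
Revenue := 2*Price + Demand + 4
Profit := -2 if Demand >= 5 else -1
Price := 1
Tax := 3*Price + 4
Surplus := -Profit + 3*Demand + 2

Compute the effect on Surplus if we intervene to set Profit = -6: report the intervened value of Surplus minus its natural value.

5

The intervention breaks the incoming arrows to Profit: Profit := -2 if Demand >= 5 else -1 no longer applies, and Profit = -6.
Surplus = -Profit + 3*Demand + 2  [with Profit=-6, Demand=2]  = 14
Without intervention: Profit = -2 if Demand >= 5 else -1  [with Demand=2]  = -1; Surplus = -Profit + 3*Demand + 2  [with Profit=-1, Demand=2]  = 9.
Change = 14 − 9 = 5.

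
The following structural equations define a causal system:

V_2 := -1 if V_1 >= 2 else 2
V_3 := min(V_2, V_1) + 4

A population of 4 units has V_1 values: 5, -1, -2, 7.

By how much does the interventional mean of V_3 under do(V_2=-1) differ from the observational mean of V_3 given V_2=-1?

do(V_2=-1) breaks V_2's dependence on V_1. With V_2=-1 fixed, V_3 across the units is 3, 3, 2, 3, mean 2.75.
Observing V_2=-1 restricts to units where V_2's equation naturally yields -1: V_1 ∈ {5, 7}. In that subpopulation V_3 = 3, 3, mean 3.
Difference = 2.75 − 3 = -0.25.

-0.25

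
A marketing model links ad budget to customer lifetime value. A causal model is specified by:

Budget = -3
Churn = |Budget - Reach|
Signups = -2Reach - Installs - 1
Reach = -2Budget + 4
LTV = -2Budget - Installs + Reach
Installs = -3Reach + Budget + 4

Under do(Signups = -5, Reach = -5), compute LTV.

The joint intervention fixes Signups = -5, Reach = -5, removing each variable's own equation.
Installs = -3Reach + Budget + 4  [with Reach=-5, Budget=-3]  = 16
LTV = -2Budget - Installs + Reach  [with Budget=-3, Installs=16, Reach=-5]  = -15

-15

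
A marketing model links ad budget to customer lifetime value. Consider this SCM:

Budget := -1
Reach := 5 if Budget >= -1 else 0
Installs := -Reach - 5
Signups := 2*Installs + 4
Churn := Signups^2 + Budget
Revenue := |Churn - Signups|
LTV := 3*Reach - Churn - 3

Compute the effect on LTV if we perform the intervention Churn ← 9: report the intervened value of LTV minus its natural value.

246

Under do(Churn=9), the mechanism Churn := Signups^2 + Budget is discarded; Churn is fixed at 9.
Reach = 5 if Budget >= -1 else 0  [with Budget=-1]  = 5
LTV = 3*Reach - Churn - 3  [with Reach=5, Churn=9]  = 3
Without intervention: Reach = 5 if Budget >= -1 else 0  [with Budget=-1]  = 5; Installs = -Reach - 5  [with Reach=5]  = -10; Signups = 2*Installs + 4  [with Installs=-10]  = -16; Churn = Signups^2 + Budget  [with Signups=-16, Budget=-1]  = 255; LTV = 3*Reach - Churn - 3  [with Reach=5, Churn=255]  = -243.
Change = 3 − (-243) = 246.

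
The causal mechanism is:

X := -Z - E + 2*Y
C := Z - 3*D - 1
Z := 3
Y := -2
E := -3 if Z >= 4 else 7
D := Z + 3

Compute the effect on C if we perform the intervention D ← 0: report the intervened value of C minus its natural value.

18

do(D=0) replaces the equation D := Z + 3 with the constant D = 0.
C = Z - 3*D - 1  [with Z=3, D=0]  = 2
Without intervention: D = Z + 3  [with Z=3]  = 6; C = Z - 3*D - 1  [with Z=3, D=6]  = -16.
Change = 2 − (-16) = 18.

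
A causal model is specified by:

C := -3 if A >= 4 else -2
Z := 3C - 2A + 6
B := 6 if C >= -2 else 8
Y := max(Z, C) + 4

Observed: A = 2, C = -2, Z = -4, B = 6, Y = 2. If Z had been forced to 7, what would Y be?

11

do(Z=7) replaces the equation Z := 3C - 2A + 6 with the constant Z = 7.
C = -3 if A >= 4 else -2  [with A=2]  = -2
Y = max(Z, C) + 4  [with Z=7, C=-2]  = 11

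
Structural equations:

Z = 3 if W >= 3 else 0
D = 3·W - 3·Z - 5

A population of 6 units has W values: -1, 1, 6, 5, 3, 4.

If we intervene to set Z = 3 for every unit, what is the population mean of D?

-5

Under do(Z=3), Z's equation is replaced by Z=3 for every unit. Per-unit D: -17, -11, 4, 1, -5, -2. Mean = -5.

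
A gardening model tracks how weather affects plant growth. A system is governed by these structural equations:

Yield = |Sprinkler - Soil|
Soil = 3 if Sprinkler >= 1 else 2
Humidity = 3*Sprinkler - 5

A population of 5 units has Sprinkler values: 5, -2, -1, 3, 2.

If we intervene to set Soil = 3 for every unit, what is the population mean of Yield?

2.4

do(Soil=3) breaks Soil's dependence on Sprinkler. With Soil=3 fixed, Yield across the units is 2, 5, 4, 0, 1, mean 2.4.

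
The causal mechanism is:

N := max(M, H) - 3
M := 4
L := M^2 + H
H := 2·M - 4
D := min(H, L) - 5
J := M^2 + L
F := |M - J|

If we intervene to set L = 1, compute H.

Under do(L=1), the mechanism L := M^2 + H is discarded; L is fixed at 1.
Since H is not a descendant of the intervened variable, it is unaffected.
H = 2·M - 4  [with M=4]  = 4

4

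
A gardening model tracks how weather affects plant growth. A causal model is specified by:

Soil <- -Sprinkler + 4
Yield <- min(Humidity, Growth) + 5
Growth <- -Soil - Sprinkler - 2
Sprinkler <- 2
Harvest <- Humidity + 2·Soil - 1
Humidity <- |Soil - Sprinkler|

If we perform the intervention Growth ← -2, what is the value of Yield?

3

do(Growth=-2) replaces the equation Growth <- -Soil - Sprinkler - 2 with the constant Growth = -2.
Soil = -Sprinkler + 4  [with Sprinkler=2]  = 2
Humidity = |Soil - Sprinkler|  [with Soil=2, Sprinkler=2]  = 0
Yield = min(Humidity, Growth) + 5  [with Humidity=0, Growth=-2]  = 3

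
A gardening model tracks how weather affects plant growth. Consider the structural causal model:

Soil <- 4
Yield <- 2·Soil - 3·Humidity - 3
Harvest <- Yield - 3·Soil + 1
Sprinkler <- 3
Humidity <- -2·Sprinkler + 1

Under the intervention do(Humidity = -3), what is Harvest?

do(Humidity=-3) replaces the equation Humidity <- -2·Sprinkler + 1 with the constant Humidity = -3.
Yield = 2·Soil - 3·Humidity - 3  [with Soil=4, Humidity=-3]  = 14
Harvest = Yield - 3·Soil + 1  [with Yield=14, Soil=4]  = 3

3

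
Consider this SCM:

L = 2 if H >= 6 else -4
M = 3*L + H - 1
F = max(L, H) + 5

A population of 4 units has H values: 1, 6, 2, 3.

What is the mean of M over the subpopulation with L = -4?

Observing L=-4 restricts to units where L's equation naturally yields -4: H ∈ {1, 2, 3}. In that subpopulation M = -12, -11, -10, mean -11.

-11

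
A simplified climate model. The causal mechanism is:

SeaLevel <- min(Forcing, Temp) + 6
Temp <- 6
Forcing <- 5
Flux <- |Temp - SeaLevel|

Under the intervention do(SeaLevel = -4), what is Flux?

10

The intervention breaks the incoming arrows to SeaLevel: SeaLevel <- min(Forcing, Temp) + 6 no longer applies, and SeaLevel = -4.
Flux = |Temp - SeaLevel|  [with Temp=6, SeaLevel=-4]  = 10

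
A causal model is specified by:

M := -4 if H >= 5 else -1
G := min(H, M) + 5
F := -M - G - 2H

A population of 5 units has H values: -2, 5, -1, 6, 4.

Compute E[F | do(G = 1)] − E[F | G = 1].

4.4

The intervention sets G=1 in all 5 units regardless of H. Recomputing F per unit gives 4, -7, 2, -9, -8; average -3.6.
E[F|G=1] averages over only the 2 units with G=1 (H = 5, 6): F = -7, -9, mean -8.
Difference = -3.6 − (-8) = 4.4.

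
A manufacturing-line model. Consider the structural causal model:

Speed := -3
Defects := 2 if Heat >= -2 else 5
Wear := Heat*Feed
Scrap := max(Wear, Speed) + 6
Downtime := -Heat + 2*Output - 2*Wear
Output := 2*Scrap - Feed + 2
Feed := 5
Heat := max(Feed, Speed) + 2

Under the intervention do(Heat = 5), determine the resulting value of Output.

59

The intervention breaks the incoming arrows to Heat: Heat := max(Feed, Speed) + 2 no longer applies, and Heat = 5.
Wear = Heat*Feed  [with Heat=5, Feed=5]  = 25
Scrap = max(Wear, Speed) + 6  [with Wear=25, Speed=-3]  = 31
Output = 2*Scrap - Feed + 2  [with Scrap=31, Feed=5]  = 59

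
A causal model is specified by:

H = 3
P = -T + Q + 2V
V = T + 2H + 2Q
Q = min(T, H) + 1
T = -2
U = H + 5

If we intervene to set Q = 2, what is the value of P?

The intervention breaks the incoming arrows to Q: Q = min(T, H) + 1 no longer applies, and Q = 2.
V = T + 2H + 2Q  [with T=-2, H=3, Q=2]  = 8
P = -T + Q + 2V  [with T=-2, Q=2, V=8]  = 20

20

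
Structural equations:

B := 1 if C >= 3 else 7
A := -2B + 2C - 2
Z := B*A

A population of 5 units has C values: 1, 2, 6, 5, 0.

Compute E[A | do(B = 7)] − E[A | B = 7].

Under do(B=7), B's equation is replaced by B=7 for every unit. Per-unit A: -14, -12, -4, -6, -16. Mean = -10.4.
Observing B=7 restricts to units where B's equation naturally yields 7: C ∈ {1, 2, 0}. In that subpopulation A = -14, -12, -16, mean -14.
Difference = -10.4 − (-14) = 3.6.

3.6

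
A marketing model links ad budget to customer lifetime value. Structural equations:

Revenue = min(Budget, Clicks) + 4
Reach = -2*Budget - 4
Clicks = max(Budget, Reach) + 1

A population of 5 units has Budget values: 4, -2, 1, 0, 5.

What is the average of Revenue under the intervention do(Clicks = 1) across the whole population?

4.2

Under do(Clicks=1), Clicks's equation is replaced by Clicks=1 for every unit. Per-unit Revenue: 5, 2, 5, 4, 5. Mean = 4.2.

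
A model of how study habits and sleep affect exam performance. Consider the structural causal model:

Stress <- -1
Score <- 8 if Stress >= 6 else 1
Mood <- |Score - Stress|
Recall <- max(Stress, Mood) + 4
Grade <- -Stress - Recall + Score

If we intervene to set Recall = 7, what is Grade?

Intervening sets Recall = 7 and removes its equation (Recall <- max(Stress, Mood) + 4).
Score = 8 if Stress >= 6 else 1  [with Stress=-1]  = 1
Grade = -Stress - Recall + Score  [with Stress=-1, Recall=7, Score=1]  = -5

-5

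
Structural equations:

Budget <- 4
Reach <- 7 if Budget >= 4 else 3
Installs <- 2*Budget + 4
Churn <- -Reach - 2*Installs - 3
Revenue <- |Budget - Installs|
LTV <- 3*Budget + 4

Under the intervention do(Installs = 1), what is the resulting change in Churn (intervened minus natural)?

The intervention breaks the incoming arrows to Installs: Installs <- 2*Budget + 4 no longer applies, and Installs = 1.
Reach = 7 if Budget >= 4 else 3  [with Budget=4]  = 7
Churn = -Reach - 2*Installs - 3  [with Reach=7, Installs=1]  = -12
Without intervention: Reach = 7 if Budget >= 4 else 3  [with Budget=4]  = 7; Installs = 2*Budget + 4  [with Budget=4]  = 12; Churn = -Reach - 2*Installs - 3  [with Reach=7, Installs=12]  = -34.
Change = -12 − (-34) = 22.

22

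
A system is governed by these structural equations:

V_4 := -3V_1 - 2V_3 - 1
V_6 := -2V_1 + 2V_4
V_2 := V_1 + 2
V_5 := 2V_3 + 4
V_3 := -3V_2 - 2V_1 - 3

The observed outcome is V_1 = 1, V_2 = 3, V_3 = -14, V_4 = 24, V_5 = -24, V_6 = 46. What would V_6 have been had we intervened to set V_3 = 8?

-42

The intervention breaks the incoming arrows to V_3: V_3 := -3V_2 - 2V_1 - 3 no longer applies, and V_3 = 8.
V_4 = -3V_1 - 2V_3 - 1  [with V_1=1, V_3=8]  = -20
V_6 = -2V_1 + 2V_4  [with V_1=1, V_4=-20]  = -42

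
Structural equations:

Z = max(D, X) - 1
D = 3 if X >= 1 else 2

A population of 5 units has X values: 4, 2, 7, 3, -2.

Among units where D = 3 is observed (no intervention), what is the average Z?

3.25

Observing D=3 restricts to units where D's equation naturally yields 3: X ∈ {4, 2, 7, 3}. In that subpopulation Z = 3, 2, 6, 2, mean 3.25.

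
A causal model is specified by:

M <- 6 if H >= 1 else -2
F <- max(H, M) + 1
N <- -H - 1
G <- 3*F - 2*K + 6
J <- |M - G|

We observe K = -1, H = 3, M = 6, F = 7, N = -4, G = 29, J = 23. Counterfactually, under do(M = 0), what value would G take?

20

The intervention breaks the incoming arrows to M: M <- 6 if H >= 1 else -2 no longer applies, and M = 0.
F = max(H, M) + 1  [with H=3, M=0]  = 4
G = 3*F - 2*K + 6  [with F=4, K=-1]  = 20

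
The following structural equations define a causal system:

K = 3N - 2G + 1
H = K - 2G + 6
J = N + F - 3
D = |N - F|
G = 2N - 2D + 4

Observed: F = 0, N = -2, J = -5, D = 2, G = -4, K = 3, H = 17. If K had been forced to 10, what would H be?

24

Intervening sets K = 10 and removes its equation (K = 3N - 2G + 1).
D = |N - F|  [with N=-2, F=0]  = 2
G = 2N - 2D + 4  [with N=-2, D=2]  = -4
H = K - 2G + 6  [with K=10, G=-4]  = 24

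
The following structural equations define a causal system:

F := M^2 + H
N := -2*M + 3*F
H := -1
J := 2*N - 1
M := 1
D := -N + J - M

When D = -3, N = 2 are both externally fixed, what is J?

Setting D = -3, N = 2 by intervention discards those variables' equations.
J = 2*N - 1  [with N=2]  = 3

3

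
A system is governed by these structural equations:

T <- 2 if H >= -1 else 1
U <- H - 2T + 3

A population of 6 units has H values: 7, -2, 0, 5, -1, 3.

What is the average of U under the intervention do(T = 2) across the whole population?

Under do(T=2), T's equation is replaced by T=2 for every unit. Per-unit U: 6, -3, -1, 4, -2, 2. Mean = 1.

1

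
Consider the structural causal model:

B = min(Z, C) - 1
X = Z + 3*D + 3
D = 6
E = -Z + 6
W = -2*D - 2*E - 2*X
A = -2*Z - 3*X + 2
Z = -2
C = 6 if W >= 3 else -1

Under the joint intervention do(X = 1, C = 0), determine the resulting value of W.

Setting X = 1, C = 0 by intervention discards those variables' equations.
E = -Z + 6  [with Z=-2]  = 8
W = -2*D - 2*E - 2*X  [with D=6, E=8, X=1]  = -30

-30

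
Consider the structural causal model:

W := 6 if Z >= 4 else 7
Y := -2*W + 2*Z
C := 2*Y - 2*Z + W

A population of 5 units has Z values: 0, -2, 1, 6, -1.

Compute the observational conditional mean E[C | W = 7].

-22

Conditioning on W=7 selects the 4 unit(s) with Z ∈ {0, -2, 1, -1}. Their C values: -21, -25, -19, -23. Mean = -22.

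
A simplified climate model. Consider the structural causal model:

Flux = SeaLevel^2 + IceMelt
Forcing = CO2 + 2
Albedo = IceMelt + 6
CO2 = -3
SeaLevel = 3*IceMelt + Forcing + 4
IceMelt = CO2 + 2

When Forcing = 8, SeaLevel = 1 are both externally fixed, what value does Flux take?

Setting Forcing = 8, SeaLevel = 1 by intervention discards those variables' equations.
IceMelt = CO2 + 2  [with CO2=-3]  = -1
Flux = SeaLevel^2 + IceMelt  [with SeaLevel=1, IceMelt=-1]  = 0

0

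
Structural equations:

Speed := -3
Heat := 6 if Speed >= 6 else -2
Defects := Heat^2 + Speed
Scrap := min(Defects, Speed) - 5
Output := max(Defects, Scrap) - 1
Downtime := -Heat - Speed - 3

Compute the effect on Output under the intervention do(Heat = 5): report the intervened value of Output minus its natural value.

do(Heat=5) replaces the equation Heat := 6 if Speed >= 6 else -2 with the constant Heat = 5.
Defects = Heat^2 + Speed  [with Heat=5, Speed=-3]  = 22
Scrap = min(Defects, Speed) - 5  [with Defects=22, Speed=-3]  = -8
Output = max(Defects, Scrap) - 1  [with Defects=22, Scrap=-8]  = 21
Without intervention: Heat = 6 if Speed >= 6 else -2  [with Speed=-3]  = -2; Defects = Heat^2 + Speed  [with Heat=-2, Speed=-3]  = 1; Scrap = min(Defects, Speed) - 5  [with Defects=1, Speed=-3]  = -8; Output = max(Defects, Scrap) - 1  [with Defects=1, Scrap=-8]  = 0.
Change = 21 − 0 = 21.

21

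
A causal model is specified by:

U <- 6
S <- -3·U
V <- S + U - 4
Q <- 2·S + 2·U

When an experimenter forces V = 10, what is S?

Under do(V=10), the mechanism V <- S + U - 4 is discarded; V is fixed at 10.
Since S is not a descendant of the intervened variable, it is unaffected.
S = -3·U  [with U=6]  = -18

-18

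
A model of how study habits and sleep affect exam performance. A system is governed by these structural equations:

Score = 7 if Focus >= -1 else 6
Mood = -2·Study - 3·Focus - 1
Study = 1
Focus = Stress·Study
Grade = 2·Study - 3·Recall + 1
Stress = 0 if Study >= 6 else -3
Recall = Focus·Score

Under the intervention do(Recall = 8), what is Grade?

Intervening sets Recall = 8 and removes its equation (Recall = Focus·Score).
Grade = 2·Study - 3·Recall + 1  [with Study=1, Recall=8]  = -21

-21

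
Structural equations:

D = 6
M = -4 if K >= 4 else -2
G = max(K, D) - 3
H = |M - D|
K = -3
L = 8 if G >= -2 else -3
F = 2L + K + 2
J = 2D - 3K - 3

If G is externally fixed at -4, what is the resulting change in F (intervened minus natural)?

-22

Intervening sets G = -4 and removes its equation (G = max(K, D) - 3).
L = 8 if G >= -2 else -3  [with G=-4]  = -3
F = 2L + K + 2  [with L=-3, K=-3]  = -7
Without intervention: G = max(K, D) - 3  [with K=-3, D=6]  = 3; L = 8 if G >= -2 else -3  [with G=3]  = 8; F = 2L + K + 2  [with L=8, K=-3]  = 15.
Change = -7 − 15 = -22.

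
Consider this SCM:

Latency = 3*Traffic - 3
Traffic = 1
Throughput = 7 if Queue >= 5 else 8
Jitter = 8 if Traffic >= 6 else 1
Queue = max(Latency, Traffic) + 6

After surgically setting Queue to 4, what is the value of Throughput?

8

do(Queue=4) replaces the equation Queue = max(Latency, Traffic) + 6 with the constant Queue = 4.
Throughput = 7 if Queue >= 5 else 8  [with Queue=4]  = 8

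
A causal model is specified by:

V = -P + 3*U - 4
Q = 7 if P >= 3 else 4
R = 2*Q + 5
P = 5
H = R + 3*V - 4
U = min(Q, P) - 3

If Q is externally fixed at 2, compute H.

Under do(Q=2), the mechanism Q = 7 if P >= 3 else 4 is discarded; Q is fixed at 2.
U = min(Q, P) - 3  [with Q=2, P=5]  = -1
V = -P + 3*U - 4  [with P=5, U=-1]  = -12
R = 2*Q + 5  [with Q=2]  = 9
H = R + 3*V - 4  [with R=9, V=-12]  = -31

-31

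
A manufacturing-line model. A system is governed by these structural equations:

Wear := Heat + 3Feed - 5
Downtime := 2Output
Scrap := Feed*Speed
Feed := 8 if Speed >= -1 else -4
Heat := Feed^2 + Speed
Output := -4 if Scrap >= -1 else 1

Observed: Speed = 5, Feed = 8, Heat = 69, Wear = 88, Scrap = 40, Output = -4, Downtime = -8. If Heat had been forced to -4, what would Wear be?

15

The intervention breaks the incoming arrows to Heat: Heat := Feed^2 + Speed no longer applies, and Heat = -4.
Feed = 8 if Speed >= -1 else -4  [with Speed=5]  = 8
Wear = Heat + 3Feed - 5  [with Heat=-4, Feed=8]  = 15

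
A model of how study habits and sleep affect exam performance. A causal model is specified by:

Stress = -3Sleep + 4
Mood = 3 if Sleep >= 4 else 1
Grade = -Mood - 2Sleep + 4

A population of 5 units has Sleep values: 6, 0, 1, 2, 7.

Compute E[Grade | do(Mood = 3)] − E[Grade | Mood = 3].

6.6

Under do(Mood=3), Mood's equation is replaced by Mood=3 for every unit. Per-unit Grade: -11, 1, -1, -3, -13. Mean = -5.4.
Observing Mood=3 restricts to units where Mood's equation naturally yields 3: Sleep ∈ {6, 7}. In that subpopulation Grade = -11, -13, mean -12.
Difference = -5.4 − (-12) = 6.6.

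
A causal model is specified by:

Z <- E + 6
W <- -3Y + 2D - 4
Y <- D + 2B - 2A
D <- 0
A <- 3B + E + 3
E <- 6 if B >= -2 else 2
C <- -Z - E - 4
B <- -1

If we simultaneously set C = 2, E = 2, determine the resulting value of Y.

Under do(C = 2, E = 2), each intervened variable's structural equation is replaced by its fixed value.
A = 3B + E + 3  [with B=-1, E=2]  = 2
Y = D + 2B - 2A  [with D=0, B=-1, A=2]  = -6

-6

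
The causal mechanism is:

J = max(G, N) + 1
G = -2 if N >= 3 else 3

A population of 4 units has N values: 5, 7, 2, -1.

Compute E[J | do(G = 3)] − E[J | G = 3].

Every unit gets G=3 under the intervention. J values become 6, 8, 4, 4; E[J|do(G=3)] = 5.5.
Observing G=3 restricts to units where G's equation naturally yields 3: N ∈ {2, -1}. In that subpopulation J = 4, 4, mean 4.
Difference = 5.5 − 4 = 1.5.

1.5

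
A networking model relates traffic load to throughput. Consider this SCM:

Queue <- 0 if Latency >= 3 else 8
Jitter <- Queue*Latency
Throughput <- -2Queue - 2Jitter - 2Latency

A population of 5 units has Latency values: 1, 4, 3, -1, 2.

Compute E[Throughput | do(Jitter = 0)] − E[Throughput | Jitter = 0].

-6.2

Every unit gets Jitter=0 under the intervention. Throughput values become -18, -8, -6, -14, -20; E[Throughput|do(Jitter=0)] = -13.2.
Conditioning on Jitter=0 selects the 2 unit(s) with Latency ∈ {4, 3}. Their Throughput values: -8, -6. Mean = -7.
Difference = -13.2 − (-7) = -6.2.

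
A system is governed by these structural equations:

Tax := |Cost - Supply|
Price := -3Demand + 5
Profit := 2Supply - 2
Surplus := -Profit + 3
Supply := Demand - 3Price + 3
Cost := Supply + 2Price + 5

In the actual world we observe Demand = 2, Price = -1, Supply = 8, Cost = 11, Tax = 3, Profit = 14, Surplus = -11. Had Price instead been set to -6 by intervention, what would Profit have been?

Under do(Price=-6), the mechanism Price := -3Demand + 5 is discarded; Price is fixed at -6.
Supply = Demand - 3Price + 3  [with Demand=2, Price=-6]  = 23
Profit = 2Supply - 2  [with Supply=23]  = 44

44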